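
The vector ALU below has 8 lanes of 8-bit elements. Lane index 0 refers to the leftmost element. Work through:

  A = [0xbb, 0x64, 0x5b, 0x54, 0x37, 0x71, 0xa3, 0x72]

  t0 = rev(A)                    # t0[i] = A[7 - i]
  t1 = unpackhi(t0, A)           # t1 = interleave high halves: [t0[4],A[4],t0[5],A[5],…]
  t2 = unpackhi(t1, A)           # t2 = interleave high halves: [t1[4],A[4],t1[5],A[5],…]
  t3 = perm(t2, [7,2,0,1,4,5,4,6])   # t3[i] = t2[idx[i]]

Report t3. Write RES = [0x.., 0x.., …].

RES = [0x72, 0xa3, 0x64, 0x37, 0xbb, 0xa3, 0xbb, 0x72]

  t0: 72 a3 71 37 54 5b 64 bb
  t1: 54 37 5b 71 64 a3 bb 72
  t2: 64 37 a3 71 bb a3 72 72
  t3: 72 a3 64 37 bb a3 bb 72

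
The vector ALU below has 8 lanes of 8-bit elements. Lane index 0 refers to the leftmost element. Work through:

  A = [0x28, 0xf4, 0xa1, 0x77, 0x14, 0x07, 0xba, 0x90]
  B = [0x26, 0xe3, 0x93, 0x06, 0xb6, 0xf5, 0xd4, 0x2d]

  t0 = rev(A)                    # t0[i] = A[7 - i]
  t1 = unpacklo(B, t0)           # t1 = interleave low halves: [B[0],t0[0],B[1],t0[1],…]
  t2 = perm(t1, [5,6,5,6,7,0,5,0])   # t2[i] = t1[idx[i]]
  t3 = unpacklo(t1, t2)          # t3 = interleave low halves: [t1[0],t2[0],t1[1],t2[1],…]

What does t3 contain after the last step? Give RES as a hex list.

RES = [ 0x26  0x07  0x90  0x06  0xe3  0x07  0xba  0x06 ]

  t0: 90 ba 07 14 77 a1 f4 28
  t1: 26 90 e3 ba 93 07 06 14
  t2: 07 06 07 06 14 26 07 26
  t3: 26 07 90 06 e3 07 ba 06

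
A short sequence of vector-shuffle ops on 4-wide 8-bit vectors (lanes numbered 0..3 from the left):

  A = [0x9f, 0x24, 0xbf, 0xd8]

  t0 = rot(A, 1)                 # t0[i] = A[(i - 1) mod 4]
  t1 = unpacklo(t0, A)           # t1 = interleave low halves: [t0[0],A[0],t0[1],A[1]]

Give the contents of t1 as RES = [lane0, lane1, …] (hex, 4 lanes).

RES = [ 0xd8  0x9f  0x9f  0x24 ]

  t0: d8 9f 24 bf
  t1: d8 9f 9f 24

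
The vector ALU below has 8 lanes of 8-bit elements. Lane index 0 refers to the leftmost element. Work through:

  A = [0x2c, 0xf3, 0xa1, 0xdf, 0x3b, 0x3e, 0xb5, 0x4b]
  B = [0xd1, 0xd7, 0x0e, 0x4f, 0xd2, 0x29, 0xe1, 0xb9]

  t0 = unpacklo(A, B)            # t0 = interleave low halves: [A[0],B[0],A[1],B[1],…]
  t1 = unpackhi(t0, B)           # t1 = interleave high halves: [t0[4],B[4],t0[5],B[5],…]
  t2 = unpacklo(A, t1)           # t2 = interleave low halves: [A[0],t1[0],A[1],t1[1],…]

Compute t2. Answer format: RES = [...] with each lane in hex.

t0 = [0x2c, 0xd1, 0xf3, 0xd7, 0xa1, 0x0e, 0xdf, 0x4f]
t1 = [0xa1, 0xd2, 0x0e, 0x29, 0xdf, 0xe1, 0x4f, 0xb9]
t2 = [0x2c, 0xa1, 0xf3, 0xd2, 0xa1, 0x0e, 0xdf, 0x29]

RES = [ 0x2c  0xa1  0xf3  0xd2  0xa1  0x0e  0xdf  0x29 ]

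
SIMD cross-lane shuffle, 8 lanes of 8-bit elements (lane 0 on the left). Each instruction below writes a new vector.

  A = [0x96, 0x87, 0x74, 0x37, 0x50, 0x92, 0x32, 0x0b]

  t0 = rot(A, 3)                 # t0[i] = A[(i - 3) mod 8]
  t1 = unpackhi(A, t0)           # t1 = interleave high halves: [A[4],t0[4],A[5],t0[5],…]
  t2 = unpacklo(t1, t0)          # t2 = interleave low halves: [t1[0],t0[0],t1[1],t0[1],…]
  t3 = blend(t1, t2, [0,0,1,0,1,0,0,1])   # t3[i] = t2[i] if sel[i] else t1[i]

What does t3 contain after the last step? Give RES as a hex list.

RES = [0x50, 0x87, 0x87, 0x74, 0x92, 0x37, 0x0b, 0x96]

→ t0 |92|32|0b|96|87|74|37|50|
→ t1 |50|87|92|74|32|37|0b|50|
→ t2 |50|92|87|32|92|0b|74|96|
→ t3 |50|87|87|74|92|37|0b|96|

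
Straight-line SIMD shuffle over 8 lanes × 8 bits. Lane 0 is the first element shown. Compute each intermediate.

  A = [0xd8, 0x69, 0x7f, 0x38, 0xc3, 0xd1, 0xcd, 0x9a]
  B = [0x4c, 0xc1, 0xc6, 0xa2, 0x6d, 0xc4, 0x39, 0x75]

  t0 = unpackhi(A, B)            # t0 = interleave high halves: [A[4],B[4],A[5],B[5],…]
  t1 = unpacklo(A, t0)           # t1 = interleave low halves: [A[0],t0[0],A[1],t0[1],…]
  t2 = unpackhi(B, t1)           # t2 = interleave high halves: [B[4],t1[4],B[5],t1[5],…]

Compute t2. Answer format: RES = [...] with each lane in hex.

t0 = [0xc3, 0x6d, 0xd1, 0xc4, 0xcd, 0x39, 0x9a, 0x75]
t1 = [0xd8, 0xc3, 0x69, 0x6d, 0x7f, 0xd1, 0x38, 0xc4]
t2 = [0x6d, 0x7f, 0xc4, 0xd1, 0x39, 0x38, 0x75, 0xc4]

RES = [0x6d, 0x7f, 0xc4, 0xd1, 0x39, 0x38, 0x75, 0xc4]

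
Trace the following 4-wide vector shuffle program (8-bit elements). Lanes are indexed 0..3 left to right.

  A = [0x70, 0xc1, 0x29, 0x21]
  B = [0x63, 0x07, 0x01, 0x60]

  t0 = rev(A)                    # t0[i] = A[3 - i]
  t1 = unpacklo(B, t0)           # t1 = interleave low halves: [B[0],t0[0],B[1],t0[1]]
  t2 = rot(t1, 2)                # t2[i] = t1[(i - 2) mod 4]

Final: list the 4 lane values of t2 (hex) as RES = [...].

t0 = [0x21, 0x29, 0xc1, 0x70]
t1 = [0x63, 0x21, 0x07, 0x29]
t2 = [0x07, 0x29, 0x63, 0x21]

RES = [0x07, 0x29, 0x63, 0x21]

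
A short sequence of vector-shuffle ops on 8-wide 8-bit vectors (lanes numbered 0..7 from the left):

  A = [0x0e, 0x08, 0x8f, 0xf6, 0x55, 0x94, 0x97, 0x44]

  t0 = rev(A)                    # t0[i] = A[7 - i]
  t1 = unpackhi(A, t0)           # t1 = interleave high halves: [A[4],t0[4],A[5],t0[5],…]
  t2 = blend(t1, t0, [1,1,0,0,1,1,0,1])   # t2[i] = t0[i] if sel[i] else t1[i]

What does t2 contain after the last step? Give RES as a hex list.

→ t0 |44|97|94|55|f6|8f|08|0e|
→ t1 |55|f6|94|8f|97|08|44|0e|
→ t2 |44|97|94|8f|f6|8f|44|0e|

RES = [ 0x44  0x97  0x94  0x8f  0xf6  0x8f  0x44  0x0e ]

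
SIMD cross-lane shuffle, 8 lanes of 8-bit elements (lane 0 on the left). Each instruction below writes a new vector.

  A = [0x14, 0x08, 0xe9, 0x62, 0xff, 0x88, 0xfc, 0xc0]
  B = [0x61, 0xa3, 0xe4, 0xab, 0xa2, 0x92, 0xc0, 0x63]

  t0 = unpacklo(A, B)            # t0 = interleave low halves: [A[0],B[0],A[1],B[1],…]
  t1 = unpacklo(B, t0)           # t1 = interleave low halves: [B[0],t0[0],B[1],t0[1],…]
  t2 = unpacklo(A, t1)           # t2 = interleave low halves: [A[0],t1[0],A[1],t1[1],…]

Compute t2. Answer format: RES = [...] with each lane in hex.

  t0: 14 61 08 a3 e9 e4 62 ab
  t1: 61 14 a3 61 e4 08 ab a3
  t2: 14 61 08 14 e9 a3 62 61

RES = [0x14, 0x61, 0x08, 0x14, 0xe9, 0xa3, 0x62, 0x61]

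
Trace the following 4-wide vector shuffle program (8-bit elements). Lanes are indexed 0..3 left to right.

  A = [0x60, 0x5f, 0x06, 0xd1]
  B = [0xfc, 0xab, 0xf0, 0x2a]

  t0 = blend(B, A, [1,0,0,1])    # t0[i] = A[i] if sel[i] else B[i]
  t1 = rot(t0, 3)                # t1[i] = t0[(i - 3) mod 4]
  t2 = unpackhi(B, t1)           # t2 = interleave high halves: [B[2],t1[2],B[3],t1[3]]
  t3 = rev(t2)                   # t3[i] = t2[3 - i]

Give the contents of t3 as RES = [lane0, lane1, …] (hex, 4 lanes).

RES = [0x60, 0x2a, 0xd1, 0xf0]

t0 = [0x60, 0xab, 0xf0, 0xd1]
t1 = [0xab, 0xf0, 0xd1, 0x60]
t2 = [0xf0, 0xd1, 0x2a, 0x60]
t3 = [0x60, 0x2a, 0xd1, 0xf0]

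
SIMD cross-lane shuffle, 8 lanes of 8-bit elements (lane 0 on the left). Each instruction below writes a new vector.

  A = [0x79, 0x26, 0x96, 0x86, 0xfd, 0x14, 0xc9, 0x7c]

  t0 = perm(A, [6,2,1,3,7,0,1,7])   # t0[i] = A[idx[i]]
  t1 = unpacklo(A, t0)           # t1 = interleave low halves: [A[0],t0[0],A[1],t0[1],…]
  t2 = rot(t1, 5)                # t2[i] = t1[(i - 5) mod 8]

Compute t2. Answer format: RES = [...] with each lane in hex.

RES = [0x96, 0x96, 0x26, 0x86, 0x86, 0x79, 0xc9, 0x26]

  t0: c9 96 26 86 7c 79 26 7c
  t1: 79 c9 26 96 96 26 86 86
  t2: 96 96 26 86 86 79 c9 26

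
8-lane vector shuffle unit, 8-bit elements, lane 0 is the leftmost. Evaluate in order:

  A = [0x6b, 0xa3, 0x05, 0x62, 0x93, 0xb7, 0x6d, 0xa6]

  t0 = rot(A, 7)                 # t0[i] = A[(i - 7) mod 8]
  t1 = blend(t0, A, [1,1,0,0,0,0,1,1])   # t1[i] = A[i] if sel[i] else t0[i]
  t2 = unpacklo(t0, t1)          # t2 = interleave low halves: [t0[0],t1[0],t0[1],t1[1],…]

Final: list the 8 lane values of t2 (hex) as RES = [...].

RES = [0xa3, 0x6b, 0x05, 0xa3, 0x62, 0x62, 0x93, 0x93]

  t0: a3 05 62 93 b7 6d a6 6b
  t1: 6b a3 62 93 b7 6d 6d a6
  t2: a3 6b 05 a3 62 62 93 93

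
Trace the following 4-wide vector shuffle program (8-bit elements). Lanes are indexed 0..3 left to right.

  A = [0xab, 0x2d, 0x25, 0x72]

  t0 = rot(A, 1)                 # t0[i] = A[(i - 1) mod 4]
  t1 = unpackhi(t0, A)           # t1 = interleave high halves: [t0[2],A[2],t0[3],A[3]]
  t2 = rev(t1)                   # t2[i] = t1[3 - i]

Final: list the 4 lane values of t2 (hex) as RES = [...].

t0 = [0x72, 0xab, 0x2d, 0x25]
t1 = [0x2d, 0x25, 0x25, 0x72]
t2 = [0x72, 0x25, 0x25, 0x2d]

RES = [0x72, 0x25, 0x25, 0x2d]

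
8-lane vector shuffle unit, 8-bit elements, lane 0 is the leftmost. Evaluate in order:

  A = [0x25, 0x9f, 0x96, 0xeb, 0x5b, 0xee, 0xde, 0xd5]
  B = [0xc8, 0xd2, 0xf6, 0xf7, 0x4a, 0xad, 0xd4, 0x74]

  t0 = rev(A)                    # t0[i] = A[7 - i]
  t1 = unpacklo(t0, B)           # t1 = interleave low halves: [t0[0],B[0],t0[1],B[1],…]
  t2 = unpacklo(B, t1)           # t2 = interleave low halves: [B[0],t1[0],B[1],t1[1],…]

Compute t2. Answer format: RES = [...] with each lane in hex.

RES = [0xc8, 0xd5, 0xd2, 0xc8, 0xf6, 0xde, 0xf7, 0xd2]

  t0: d5 de ee 5b eb 96 9f 25
  t1: d5 c8 de d2 ee f6 5b f7
  t2: c8 d5 d2 c8 f6 de f7 d2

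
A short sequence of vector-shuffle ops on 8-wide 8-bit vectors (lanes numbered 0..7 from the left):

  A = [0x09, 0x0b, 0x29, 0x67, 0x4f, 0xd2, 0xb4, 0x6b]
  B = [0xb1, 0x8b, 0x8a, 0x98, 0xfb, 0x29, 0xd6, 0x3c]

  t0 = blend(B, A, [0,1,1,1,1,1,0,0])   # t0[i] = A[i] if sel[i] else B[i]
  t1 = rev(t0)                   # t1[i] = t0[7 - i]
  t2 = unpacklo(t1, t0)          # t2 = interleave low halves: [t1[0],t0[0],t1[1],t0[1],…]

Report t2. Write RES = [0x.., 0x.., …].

→ t0 |b1|0b|29|67|4f|d2|d6|3c|
→ t1 |3c|d6|d2|4f|67|29|0b|b1|
→ t2 |3c|b1|d6|0b|d2|29|4f|67|

RES = [ 0x3c  0xb1  0xd6  0x0b  0xd2  0x29  0x4f  0x67 ]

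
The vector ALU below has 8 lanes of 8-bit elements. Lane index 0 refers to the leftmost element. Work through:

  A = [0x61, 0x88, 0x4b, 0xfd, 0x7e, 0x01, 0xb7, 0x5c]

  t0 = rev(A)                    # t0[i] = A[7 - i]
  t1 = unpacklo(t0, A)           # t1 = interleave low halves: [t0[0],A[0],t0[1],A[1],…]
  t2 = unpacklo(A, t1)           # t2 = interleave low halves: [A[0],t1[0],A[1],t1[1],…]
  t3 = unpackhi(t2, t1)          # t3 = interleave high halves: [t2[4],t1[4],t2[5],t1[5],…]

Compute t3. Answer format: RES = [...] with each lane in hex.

RES = [ 0x4b  0x01  0xb7  0x4b  0xfd  0x7e  0x88  0xfd ]

t0 = [0x5c, 0xb7, 0x01, 0x7e, 0xfd, 0x4b, 0x88, 0x61]
t1 = [0x5c, 0x61, 0xb7, 0x88, 0x01, 0x4b, 0x7e, 0xfd]
t2 = [0x61, 0x5c, 0x88, 0x61, 0x4b, 0xb7, 0xfd, 0x88]
t3 = [0x4b, 0x01, 0xb7, 0x4b, 0xfd, 0x7e, 0x88, 0xfd]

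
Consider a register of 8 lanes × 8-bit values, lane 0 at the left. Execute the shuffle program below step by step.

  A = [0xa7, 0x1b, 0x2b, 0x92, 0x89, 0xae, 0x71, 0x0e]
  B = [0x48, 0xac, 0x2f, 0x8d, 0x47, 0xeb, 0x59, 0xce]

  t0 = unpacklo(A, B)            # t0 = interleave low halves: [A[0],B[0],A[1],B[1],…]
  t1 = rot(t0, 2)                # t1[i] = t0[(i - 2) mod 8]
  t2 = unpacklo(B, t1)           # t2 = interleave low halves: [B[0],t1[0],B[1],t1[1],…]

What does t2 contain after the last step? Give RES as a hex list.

t0 = [0xa7, 0x48, 0x1b, 0xac, 0x2b, 0x2f, 0x92, 0x8d]
t1 = [0x92, 0x8d, 0xa7, 0x48, 0x1b, 0xac, 0x2b, 0x2f]
t2 = [0x48, 0x92, 0xac, 0x8d, 0x2f, 0xa7, 0x8d, 0x48]

RES = [ 0x48  0x92  0xac  0x8d  0x2f  0xa7  0x8d  0x48 ]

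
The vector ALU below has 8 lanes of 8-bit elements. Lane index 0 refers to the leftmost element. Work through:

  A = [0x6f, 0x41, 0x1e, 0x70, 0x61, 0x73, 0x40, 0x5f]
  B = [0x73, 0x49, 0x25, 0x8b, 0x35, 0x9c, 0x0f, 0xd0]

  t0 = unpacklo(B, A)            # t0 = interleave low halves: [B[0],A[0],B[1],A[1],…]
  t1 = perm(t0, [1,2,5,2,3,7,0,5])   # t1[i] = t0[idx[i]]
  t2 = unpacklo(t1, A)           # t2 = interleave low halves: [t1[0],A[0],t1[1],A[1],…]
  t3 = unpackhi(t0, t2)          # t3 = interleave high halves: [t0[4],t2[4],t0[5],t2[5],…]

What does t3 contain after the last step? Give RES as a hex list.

RES = [0x25, 0x1e, 0x1e, 0x1e, 0x8b, 0x49, 0x70, 0x70]

  t0: 73 6f 49 41 25 1e 8b 70
  t1: 6f 49 1e 49 41 70 73 1e
  t2: 6f 6f 49 41 1e 1e 49 70
  t3: 25 1e 1e 1e 8b 49 70 70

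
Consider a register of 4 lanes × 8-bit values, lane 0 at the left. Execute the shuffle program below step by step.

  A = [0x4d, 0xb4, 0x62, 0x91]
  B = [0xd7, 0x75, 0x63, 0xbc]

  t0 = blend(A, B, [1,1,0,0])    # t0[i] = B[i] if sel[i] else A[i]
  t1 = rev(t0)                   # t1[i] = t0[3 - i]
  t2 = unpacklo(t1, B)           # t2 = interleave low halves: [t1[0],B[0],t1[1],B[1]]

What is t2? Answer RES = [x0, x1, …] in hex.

→ t0 |d7|75|62|91|
→ t1 |91|62|75|d7|
→ t2 |91|d7|62|75|

RES = [0x91, 0xd7, 0x62, 0x75]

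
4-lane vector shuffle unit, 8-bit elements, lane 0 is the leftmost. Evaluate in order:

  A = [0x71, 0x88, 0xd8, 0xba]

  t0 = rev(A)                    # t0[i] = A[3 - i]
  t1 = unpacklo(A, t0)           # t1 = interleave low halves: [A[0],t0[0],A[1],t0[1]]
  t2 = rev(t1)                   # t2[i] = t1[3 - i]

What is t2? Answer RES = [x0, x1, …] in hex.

RES = [0xd8, 0x88, 0xba, 0x71]

→ t0 |ba|d8|88|71|
→ t1 |71|ba|88|d8|
→ t2 |d8|88|ba|71|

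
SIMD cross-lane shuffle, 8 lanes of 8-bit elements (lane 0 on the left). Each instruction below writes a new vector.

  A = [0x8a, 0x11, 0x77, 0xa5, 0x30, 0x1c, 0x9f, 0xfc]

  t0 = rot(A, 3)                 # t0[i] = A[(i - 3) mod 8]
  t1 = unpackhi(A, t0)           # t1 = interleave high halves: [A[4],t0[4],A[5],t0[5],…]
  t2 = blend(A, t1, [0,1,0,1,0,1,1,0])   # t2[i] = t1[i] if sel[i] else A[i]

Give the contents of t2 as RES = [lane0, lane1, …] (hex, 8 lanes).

RES = [0x8a, 0x11, 0x77, 0x77, 0x30, 0xa5, 0xfc, 0xfc]

  t0: 1c 9f fc 8a 11 77 a5 30
  t1: 30 11 1c 77 9f a5 fc 30
  t2: 8a 11 77 77 30 a5 fc fc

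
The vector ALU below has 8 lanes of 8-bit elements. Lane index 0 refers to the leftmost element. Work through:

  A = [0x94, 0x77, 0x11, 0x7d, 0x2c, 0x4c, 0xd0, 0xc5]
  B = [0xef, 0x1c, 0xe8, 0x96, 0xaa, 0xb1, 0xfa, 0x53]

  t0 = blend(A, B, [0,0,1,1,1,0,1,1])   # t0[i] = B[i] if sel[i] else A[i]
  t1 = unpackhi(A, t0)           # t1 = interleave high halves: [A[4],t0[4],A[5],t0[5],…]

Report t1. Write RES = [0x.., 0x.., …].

RES = [ 0x2c  0xaa  0x4c  0x4c  0xd0  0xfa  0xc5  0x53 ]

  t0: 94 77 e8 96 aa 4c fa 53
  t1: 2c aa 4c 4c d0 fa c5 53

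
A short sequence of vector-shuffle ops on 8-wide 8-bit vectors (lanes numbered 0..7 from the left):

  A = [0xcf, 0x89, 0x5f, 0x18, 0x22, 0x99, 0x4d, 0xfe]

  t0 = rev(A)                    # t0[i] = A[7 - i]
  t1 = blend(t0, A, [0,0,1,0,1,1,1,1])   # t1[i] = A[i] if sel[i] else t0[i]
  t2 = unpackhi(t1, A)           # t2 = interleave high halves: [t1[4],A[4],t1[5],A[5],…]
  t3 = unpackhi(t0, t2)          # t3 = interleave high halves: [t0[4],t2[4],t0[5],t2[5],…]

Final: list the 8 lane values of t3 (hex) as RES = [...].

RES = [0x18, 0x4d, 0x5f, 0x4d, 0x89, 0xfe, 0xcf, 0xfe]

t0 = [0xfe, 0x4d, 0x99, 0x22, 0x18, 0x5f, 0x89, 0xcf]
t1 = [0xfe, 0x4d, 0x5f, 0x22, 0x22, 0x99, 0x4d, 0xfe]
t2 = [0x22, 0x22, 0x99, 0x99, 0x4d, 0x4d, 0xfe, 0xfe]
t3 = [0x18, 0x4d, 0x5f, 0x4d, 0x89, 0xfe, 0xcf, 0xfe]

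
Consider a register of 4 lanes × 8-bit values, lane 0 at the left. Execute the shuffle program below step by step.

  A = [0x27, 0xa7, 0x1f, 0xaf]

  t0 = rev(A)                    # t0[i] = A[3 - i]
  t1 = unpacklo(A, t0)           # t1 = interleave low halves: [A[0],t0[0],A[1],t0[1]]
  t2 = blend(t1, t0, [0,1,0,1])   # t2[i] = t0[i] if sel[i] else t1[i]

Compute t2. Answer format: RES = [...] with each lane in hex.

  t0: af 1f a7 27
  t1: 27 af a7 1f
  t2: 27 1f a7 27

RES = [ 0x27  0x1f  0xa7  0x27 ]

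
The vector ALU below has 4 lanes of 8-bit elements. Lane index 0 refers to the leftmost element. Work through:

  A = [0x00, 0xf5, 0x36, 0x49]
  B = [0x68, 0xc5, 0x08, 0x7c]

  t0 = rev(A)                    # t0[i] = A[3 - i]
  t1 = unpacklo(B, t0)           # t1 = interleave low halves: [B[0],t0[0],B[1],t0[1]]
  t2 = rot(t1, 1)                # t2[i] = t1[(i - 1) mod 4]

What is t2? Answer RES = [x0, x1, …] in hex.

RES = [0x36, 0x68, 0x49, 0xc5]

  t0: 49 36 f5 00
  t1: 68 49 c5 36
  t2: 36 68 49 c5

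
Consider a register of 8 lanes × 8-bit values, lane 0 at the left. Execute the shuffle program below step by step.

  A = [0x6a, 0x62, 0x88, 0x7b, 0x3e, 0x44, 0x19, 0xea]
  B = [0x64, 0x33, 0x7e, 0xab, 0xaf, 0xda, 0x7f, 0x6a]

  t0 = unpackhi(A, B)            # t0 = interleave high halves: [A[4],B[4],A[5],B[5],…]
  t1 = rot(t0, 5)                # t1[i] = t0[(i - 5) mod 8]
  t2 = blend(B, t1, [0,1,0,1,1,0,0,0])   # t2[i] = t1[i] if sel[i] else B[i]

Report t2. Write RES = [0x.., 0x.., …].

  t0: 3e af 44 da 19 7f ea 6a
  t1: da 19 7f ea 6a 3e af 44
  t2: 64 19 7e ea 6a da 7f 6a

RES = [0x64, 0x19, 0x7e, 0xea, 0x6a, 0xda, 0x7f, 0x6a]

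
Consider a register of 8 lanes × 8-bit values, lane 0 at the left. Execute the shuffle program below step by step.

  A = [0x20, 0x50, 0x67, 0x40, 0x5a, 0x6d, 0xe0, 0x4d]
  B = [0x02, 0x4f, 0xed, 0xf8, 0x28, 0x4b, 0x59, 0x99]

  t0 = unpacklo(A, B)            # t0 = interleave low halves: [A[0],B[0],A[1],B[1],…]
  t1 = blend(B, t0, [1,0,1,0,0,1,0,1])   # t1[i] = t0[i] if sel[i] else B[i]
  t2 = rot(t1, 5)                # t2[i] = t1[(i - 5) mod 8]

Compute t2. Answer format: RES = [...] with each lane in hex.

  t0: 20 02 50 4f 67 ed 40 f8
  t1: 20 4f 50 f8 28 ed 59 f8
  t2: f8 28 ed 59 f8 20 4f 50

RES = [0xf8, 0x28, 0xed, 0x59, 0xf8, 0x20, 0x4f, 0x50]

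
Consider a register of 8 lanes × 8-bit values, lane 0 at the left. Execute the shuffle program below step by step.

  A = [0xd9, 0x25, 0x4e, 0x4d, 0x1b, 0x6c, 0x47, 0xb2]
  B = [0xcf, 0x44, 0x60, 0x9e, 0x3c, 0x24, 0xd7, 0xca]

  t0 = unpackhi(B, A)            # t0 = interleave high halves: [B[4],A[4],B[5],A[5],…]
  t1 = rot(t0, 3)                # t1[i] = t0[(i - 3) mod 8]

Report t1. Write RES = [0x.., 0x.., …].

t0 = [0x3c, 0x1b, 0x24, 0x6c, 0xd7, 0x47, 0xca, 0xb2]
t1 = [0x47, 0xca, 0xb2, 0x3c, 0x1b, 0x24, 0x6c, 0xd7]

RES = [0x47, 0xca, 0xb2, 0x3c, 0x1b, 0x24, 0x6c, 0xd7]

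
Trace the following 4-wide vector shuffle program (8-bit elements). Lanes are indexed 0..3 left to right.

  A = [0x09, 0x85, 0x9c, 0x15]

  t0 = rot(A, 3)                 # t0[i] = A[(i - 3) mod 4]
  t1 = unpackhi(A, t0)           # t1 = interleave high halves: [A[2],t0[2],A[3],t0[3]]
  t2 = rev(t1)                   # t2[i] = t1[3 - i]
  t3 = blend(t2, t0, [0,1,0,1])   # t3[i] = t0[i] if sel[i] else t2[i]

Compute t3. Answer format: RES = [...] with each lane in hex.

RES = [0x09, 0x9c, 0x15, 0x09]

t0 = [0x85, 0x9c, 0x15, 0x09]
t1 = [0x9c, 0x15, 0x15, 0x09]
t2 = [0x09, 0x15, 0x15, 0x9c]
t3 = [0x09, 0x9c, 0x15, 0x09]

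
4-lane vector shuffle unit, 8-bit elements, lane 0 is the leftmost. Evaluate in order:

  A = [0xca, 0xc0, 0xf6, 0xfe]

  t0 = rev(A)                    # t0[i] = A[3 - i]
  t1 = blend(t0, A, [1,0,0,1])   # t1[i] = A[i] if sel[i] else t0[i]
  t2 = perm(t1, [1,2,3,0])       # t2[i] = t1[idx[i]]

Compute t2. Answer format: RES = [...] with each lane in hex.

RES = [0xf6, 0xc0, 0xfe, 0xca]

  t0: fe f6 c0 ca
  t1: ca f6 c0 fe
  t2: f6 c0 fe ca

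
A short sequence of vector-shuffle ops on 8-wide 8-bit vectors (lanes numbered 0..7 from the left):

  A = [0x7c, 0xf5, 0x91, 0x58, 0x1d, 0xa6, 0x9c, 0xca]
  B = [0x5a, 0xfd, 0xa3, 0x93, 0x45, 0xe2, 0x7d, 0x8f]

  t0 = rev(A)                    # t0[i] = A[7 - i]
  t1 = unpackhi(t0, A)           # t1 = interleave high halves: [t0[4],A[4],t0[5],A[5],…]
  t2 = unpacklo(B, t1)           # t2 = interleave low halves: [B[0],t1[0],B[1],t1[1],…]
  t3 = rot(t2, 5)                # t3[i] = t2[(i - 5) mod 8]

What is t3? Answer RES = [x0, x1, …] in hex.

t0 = [0xca, 0x9c, 0xa6, 0x1d, 0x58, 0x91, 0xf5, 0x7c]
t1 = [0x58, 0x1d, 0x91, 0xa6, 0xf5, 0x9c, 0x7c, 0xca]
t2 = [0x5a, 0x58, 0xfd, 0x1d, 0xa3, 0x91, 0x93, 0xa6]
t3 = [0x1d, 0xa3, 0x91, 0x93, 0xa6, 0x5a, 0x58, 0xfd]

RES = [ 0x1d  0xa3  0x91  0x93  0xa6  0x5a  0x58  0xfd ]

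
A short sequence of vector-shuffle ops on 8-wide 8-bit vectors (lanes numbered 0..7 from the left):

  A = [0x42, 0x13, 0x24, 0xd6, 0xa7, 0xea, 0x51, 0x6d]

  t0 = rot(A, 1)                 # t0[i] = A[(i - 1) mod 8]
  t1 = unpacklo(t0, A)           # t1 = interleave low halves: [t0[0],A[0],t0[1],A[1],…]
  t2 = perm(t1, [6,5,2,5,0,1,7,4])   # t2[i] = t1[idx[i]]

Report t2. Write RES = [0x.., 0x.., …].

→ t0 |6d|42|13|24|d6|a7|ea|51|
→ t1 |6d|42|42|13|13|24|24|d6|
→ t2 |24|24|42|24|6d|42|d6|13|

RES = [0x24, 0x24, 0x42, 0x24, 0x6d, 0x42, 0xd6, 0x13]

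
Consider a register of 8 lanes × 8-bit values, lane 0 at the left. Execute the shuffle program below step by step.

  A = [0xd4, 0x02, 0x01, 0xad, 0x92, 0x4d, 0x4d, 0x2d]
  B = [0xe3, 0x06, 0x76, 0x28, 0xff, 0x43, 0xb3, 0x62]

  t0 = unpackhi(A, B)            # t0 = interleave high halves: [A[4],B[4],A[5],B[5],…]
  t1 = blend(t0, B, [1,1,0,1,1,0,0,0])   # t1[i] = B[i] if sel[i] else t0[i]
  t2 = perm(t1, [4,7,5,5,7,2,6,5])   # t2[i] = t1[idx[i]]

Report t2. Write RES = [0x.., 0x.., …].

RES = [ 0xff  0x62  0xb3  0xb3  0x62  0x4d  0x2d  0xb3 ]

→ t0 |92|ff|4d|43|4d|b3|2d|62|
→ t1 |e3|06|4d|28|ff|b3|2d|62|
→ t2 |ff|62|b3|b3|62|4d|2d|b3|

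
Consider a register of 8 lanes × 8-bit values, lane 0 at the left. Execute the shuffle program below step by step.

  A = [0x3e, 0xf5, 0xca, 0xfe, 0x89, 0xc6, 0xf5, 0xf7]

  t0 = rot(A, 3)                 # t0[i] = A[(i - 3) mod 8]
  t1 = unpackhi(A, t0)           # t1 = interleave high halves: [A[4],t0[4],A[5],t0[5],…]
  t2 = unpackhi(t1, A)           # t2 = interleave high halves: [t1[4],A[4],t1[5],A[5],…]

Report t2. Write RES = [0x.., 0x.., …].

RES = [ 0xf5  0x89  0xfe  0xc6  0xf7  0xf5  0x89  0xf7 ]

→ t0 |c6|f5|f7|3e|f5|ca|fe|89|
→ t1 |89|f5|c6|ca|f5|fe|f7|89|
→ t2 |f5|89|fe|c6|f7|f5|89|f7|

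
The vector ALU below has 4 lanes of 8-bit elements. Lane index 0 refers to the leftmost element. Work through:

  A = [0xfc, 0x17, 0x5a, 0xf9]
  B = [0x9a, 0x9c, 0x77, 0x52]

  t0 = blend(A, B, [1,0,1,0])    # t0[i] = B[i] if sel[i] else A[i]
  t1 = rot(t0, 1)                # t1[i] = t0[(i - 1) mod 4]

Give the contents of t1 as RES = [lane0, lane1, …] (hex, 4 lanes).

→ t0 |9a|17|77|f9|
→ t1 |f9|9a|17|77|

RES = [0xf9, 0x9a, 0x17, 0x77]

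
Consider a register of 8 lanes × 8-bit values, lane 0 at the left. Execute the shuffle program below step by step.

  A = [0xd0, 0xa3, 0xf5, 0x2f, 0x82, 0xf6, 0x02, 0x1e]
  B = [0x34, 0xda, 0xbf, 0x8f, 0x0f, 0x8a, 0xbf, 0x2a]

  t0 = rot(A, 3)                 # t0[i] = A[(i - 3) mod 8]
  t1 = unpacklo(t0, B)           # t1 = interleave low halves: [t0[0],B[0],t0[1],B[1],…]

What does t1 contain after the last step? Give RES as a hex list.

RES = [0xf6, 0x34, 0x02, 0xda, 0x1e, 0xbf, 0xd0, 0x8f]

→ t0 |f6|02|1e|d0|a3|f5|2f|82|
→ t1 |f6|34|02|da|1e|bf|d0|8f|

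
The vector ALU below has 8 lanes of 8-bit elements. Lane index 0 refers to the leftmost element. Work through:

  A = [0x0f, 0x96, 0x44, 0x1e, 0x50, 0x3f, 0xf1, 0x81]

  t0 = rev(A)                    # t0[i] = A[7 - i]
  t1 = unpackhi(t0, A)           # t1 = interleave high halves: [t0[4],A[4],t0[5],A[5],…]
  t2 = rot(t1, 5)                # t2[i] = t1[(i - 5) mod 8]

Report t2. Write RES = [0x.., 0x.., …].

RES = [0x3f, 0x96, 0xf1, 0x0f, 0x81, 0x1e, 0x50, 0x44]

→ t0 |81|f1|3f|50|1e|44|96|0f|
→ t1 |1e|50|44|3f|96|f1|0f|81|
→ t2 |3f|96|f1|0f|81|1e|50|44|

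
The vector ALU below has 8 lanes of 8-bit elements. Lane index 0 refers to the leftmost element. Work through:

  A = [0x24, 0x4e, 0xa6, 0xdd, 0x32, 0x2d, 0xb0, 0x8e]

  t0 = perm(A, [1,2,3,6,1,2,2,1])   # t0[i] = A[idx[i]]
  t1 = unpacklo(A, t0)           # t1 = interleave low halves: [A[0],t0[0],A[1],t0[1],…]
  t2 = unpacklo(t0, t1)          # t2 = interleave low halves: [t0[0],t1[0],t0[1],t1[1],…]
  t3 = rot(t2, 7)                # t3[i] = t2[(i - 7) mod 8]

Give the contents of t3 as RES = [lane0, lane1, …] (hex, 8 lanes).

RES = [0x24, 0xa6, 0x4e, 0xdd, 0x4e, 0xb0, 0xa6, 0x4e]

  t0: 4e a6 dd b0 4e a6 a6 4e
  t1: 24 4e 4e a6 a6 dd dd b0
  t2: 4e 24 a6 4e dd 4e b0 a6
  t3: 24 a6 4e dd 4e b0 a6 4e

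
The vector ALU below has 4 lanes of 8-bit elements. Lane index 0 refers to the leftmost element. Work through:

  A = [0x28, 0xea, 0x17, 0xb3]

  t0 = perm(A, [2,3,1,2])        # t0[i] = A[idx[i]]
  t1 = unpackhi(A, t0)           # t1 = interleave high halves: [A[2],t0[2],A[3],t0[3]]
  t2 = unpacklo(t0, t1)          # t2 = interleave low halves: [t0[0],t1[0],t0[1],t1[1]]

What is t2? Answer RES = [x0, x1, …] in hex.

RES = [0x17, 0x17, 0xb3, 0xea]

→ t0 |17|b3|ea|17|
→ t1 |17|ea|b3|17|
→ t2 |17|17|b3|ea|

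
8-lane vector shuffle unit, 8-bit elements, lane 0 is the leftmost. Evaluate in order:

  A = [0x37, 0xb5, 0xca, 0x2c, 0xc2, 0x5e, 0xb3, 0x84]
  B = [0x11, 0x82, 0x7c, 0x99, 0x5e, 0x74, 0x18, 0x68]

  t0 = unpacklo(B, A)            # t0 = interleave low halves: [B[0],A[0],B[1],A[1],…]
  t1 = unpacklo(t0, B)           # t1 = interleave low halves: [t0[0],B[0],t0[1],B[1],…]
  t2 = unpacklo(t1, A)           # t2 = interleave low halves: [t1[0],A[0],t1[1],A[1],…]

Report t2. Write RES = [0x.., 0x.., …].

  t0: 11 37 82 b5 7c ca 99 2c
  t1: 11 11 37 82 82 7c b5 99
  t2: 11 37 11 b5 37 ca 82 2c

RES = [0x11, 0x37, 0x11, 0xb5, 0x37, 0xca, 0x82, 0x2c]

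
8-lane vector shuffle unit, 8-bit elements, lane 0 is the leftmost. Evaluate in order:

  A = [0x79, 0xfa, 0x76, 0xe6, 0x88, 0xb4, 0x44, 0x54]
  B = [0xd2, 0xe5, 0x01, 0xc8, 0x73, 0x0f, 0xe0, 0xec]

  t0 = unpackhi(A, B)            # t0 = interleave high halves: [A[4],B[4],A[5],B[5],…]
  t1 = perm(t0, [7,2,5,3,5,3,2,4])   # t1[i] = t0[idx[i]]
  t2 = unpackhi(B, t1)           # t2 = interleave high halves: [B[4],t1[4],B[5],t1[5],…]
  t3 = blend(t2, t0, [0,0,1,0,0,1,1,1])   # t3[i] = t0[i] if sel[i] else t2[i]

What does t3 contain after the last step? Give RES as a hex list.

t0 = [0x88, 0x73, 0xb4, 0x0f, 0x44, 0xe0, 0x54, 0xec]
t1 = [0xec, 0xb4, 0xe0, 0x0f, 0xe0, 0x0f, 0xb4, 0x44]
t2 = [0x73, 0xe0, 0x0f, 0x0f, 0xe0, 0xb4, 0xec, 0x44]
t3 = [0x73, 0xe0, 0xb4, 0x0f, 0xe0, 0xe0, 0x54, 0xec]

RES = [ 0x73  0xe0  0xb4  0x0f  0xe0  0xe0  0x54  0xec ]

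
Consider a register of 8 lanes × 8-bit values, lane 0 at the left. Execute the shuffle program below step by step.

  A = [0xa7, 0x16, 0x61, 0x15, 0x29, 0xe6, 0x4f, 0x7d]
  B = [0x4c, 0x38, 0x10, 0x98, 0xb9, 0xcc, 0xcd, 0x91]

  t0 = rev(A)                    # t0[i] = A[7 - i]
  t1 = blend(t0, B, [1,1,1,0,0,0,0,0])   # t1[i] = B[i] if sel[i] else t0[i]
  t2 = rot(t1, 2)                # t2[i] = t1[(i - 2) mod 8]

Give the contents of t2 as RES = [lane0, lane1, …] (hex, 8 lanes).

→ t0 |7d|4f|e6|29|15|61|16|a7|
→ t1 |4c|38|10|29|15|61|16|a7|
→ t2 |16|a7|4c|38|10|29|15|61|

RES = [0x16, 0xa7, 0x4c, 0x38, 0x10, 0x29, 0x15, 0x61]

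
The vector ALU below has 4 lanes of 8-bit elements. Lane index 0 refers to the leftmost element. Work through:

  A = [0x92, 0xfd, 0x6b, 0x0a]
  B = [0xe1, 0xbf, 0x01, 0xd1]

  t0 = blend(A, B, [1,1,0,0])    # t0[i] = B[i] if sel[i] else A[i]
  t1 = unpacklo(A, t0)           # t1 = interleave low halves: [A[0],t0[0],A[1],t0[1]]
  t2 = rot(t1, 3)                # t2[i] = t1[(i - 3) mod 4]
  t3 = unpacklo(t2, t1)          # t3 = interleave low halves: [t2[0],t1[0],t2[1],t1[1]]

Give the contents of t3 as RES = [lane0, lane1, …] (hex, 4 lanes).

  t0: e1 bf 6b 0a
  t1: 92 e1 fd bf
  t2: e1 fd bf 92
  t3: e1 92 fd e1

RES = [0xe1, 0x92, 0xfd, 0xe1]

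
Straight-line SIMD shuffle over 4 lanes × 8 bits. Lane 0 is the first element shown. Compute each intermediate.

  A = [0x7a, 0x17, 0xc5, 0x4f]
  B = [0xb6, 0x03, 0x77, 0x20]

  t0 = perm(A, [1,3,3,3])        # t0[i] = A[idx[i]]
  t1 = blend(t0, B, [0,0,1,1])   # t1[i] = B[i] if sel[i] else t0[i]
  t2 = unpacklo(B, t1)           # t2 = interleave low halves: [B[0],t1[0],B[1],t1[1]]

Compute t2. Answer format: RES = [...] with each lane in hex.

t0 = [0x17, 0x4f, 0x4f, 0x4f]
t1 = [0x17, 0x4f, 0x77, 0x20]
t2 = [0xb6, 0x17, 0x03, 0x4f]

RES = [0xb6, 0x17, 0x03, 0x4f]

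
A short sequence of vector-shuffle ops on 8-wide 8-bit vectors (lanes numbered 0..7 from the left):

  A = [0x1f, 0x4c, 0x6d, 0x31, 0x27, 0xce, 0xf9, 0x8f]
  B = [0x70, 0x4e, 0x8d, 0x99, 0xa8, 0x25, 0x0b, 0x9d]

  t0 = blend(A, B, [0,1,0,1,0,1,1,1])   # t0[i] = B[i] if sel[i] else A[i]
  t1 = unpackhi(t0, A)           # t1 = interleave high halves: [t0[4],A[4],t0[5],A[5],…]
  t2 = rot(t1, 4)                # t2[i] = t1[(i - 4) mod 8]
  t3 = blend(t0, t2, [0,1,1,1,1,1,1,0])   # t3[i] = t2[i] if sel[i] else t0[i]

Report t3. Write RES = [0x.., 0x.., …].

  t0: 1f 4e 6d 99 27 25 0b 9d
  t1: 27 27 25 ce 0b f9 9d 8f
  t2: 0b f9 9d 8f 27 27 25 ce
  t3: 1f f9 9d 8f 27 27 25 9d

RES = [ 0x1f  0xf9  0x9d  0x8f  0x27  0x27  0x25  0x9d ]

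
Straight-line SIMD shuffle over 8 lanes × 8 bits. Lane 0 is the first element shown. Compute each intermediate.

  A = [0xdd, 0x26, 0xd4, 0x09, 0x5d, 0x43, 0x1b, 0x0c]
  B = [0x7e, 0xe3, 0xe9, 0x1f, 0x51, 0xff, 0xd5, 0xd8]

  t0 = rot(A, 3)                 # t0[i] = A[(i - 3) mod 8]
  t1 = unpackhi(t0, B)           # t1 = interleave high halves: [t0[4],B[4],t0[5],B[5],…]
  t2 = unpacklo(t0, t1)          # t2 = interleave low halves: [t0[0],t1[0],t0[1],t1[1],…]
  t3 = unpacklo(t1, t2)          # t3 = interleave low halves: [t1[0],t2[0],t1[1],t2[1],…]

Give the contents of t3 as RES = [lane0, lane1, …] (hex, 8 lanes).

RES = [ 0x26  0x43  0x51  0x26  0xd4  0x1b  0xff  0x51 ]

→ t0 |43|1b|0c|dd|26|d4|09|5d|
→ t1 |26|51|d4|ff|09|d5|5d|d8|
→ t2 |43|26|1b|51|0c|d4|dd|ff|
→ t3 |26|43|51|26|d4|1b|ff|51|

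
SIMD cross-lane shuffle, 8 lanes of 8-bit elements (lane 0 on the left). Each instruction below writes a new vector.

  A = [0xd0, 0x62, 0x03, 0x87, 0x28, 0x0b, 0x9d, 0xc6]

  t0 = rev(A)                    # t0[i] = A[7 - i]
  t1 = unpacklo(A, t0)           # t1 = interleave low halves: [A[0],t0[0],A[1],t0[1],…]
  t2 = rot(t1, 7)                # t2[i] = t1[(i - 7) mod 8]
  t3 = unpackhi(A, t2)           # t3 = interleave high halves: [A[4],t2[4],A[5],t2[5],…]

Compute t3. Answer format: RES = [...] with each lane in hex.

  t0: c6 9d 0b 28 87 03 62 d0
  t1: d0 c6 62 9d 03 0b 87 28
  t2: c6 62 9d 03 0b 87 28 d0
  t3: 28 0b 0b 87 9d 28 c6 d0

RES = [0x28, 0x0b, 0x0b, 0x87, 0x9d, 0x28, 0xc6, 0xd0]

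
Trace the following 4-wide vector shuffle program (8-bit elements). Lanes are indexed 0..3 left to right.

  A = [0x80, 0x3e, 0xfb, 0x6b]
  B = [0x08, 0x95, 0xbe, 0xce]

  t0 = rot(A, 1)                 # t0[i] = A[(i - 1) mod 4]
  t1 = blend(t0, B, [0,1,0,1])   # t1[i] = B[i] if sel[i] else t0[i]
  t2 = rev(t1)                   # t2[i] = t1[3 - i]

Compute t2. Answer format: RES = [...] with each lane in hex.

RES = [0xce, 0x3e, 0x95, 0x6b]

→ t0 |6b|80|3e|fb|
→ t1 |6b|95|3e|ce|
→ t2 |ce|3e|95|6b|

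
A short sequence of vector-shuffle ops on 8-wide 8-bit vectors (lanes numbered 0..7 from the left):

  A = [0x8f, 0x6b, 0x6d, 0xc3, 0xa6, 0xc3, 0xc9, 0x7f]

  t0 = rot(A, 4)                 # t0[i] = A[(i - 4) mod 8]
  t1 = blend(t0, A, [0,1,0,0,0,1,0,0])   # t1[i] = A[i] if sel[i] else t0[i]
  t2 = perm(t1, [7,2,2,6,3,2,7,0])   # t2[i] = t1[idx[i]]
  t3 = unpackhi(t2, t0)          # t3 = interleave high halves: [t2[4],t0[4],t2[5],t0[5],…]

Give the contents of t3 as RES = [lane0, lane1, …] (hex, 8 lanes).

→ t0 |a6|c3|c9|7f|8f|6b|6d|c3|
→ t1 |a6|6b|c9|7f|8f|c3|6d|c3|
→ t2 |c3|c9|c9|6d|7f|c9|c3|a6|
→ t3 |7f|8f|c9|6b|c3|6d|a6|c3|

RES = [ 0x7f  0x8f  0xc9  0x6b  0xc3  0x6d  0xa6  0xc3 ]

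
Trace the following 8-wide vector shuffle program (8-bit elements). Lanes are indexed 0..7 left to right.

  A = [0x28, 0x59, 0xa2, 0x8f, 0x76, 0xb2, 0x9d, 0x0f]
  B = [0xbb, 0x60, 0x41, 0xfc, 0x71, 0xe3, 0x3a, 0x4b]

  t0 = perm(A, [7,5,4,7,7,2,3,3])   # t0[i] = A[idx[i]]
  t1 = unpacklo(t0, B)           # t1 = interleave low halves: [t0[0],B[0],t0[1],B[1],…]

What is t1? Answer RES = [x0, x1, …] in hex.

  t0: 0f b2 76 0f 0f a2 8f 8f
  t1: 0f bb b2 60 76 41 0f fc

RES = [ 0x0f  0xbb  0xb2  0x60  0x76  0x41  0x0f  0xfc ]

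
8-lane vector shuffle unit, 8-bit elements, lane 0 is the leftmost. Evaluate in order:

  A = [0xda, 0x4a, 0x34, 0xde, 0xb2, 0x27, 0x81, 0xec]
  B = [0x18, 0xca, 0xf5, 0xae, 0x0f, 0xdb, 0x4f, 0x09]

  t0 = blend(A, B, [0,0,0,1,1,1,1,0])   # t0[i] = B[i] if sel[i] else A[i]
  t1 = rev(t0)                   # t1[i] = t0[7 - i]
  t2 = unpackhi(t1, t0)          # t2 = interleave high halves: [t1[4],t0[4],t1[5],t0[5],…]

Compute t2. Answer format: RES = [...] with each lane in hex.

  t0: da 4a 34 ae 0f db 4f ec
  t1: ec 4f db 0f ae 34 4a da
  t2: ae 0f 34 db 4a 4f da ec

RES = [ 0xae  0x0f  0x34  0xdb  0x4a  0x4f  0xda  0xec ]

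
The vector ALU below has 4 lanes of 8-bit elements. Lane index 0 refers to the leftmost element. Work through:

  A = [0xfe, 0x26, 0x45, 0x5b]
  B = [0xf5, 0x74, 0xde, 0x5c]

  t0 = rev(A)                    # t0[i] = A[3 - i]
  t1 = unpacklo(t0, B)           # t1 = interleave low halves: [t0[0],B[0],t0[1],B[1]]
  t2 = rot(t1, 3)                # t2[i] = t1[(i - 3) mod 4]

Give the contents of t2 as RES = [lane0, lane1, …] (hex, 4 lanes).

RES = [0xf5, 0x45, 0x74, 0x5b]

  t0: 5b 45 26 fe
  t1: 5b f5 45 74
  t2: f5 45 74 5b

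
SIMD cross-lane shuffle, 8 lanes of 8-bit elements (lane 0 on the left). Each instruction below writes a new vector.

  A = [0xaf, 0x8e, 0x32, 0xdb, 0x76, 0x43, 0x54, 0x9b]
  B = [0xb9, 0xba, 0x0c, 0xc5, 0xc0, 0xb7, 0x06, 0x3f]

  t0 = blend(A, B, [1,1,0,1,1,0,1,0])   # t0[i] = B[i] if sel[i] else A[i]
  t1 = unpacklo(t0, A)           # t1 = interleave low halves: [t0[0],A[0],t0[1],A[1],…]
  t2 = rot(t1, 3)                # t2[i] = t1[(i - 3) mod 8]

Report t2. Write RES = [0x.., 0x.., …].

  t0: b9 ba 32 c5 c0 43 06 9b
  t1: b9 af ba 8e 32 32 c5 db
  t2: 32 c5 db b9 af ba 8e 32

RES = [0x32, 0xc5, 0xdb, 0xb9, 0xaf, 0xba, 0x8e, 0x32]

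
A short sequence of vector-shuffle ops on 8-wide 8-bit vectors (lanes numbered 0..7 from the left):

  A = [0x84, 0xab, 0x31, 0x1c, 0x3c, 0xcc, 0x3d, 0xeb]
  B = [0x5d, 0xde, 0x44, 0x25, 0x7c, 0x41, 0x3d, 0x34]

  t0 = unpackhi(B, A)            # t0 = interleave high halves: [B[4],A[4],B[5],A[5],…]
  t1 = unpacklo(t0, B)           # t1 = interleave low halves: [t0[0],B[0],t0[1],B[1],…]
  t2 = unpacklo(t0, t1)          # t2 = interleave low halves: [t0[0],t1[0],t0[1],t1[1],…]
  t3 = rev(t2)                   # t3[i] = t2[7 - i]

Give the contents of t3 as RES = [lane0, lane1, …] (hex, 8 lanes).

RES = [ 0xde  0xcc  0x3c  0x41  0x5d  0x3c  0x7c  0x7c ]

t0 = [0x7c, 0x3c, 0x41, 0xcc, 0x3d, 0x3d, 0x34, 0xeb]
t1 = [0x7c, 0x5d, 0x3c, 0xde, 0x41, 0x44, 0xcc, 0x25]
t2 = [0x7c, 0x7c, 0x3c, 0x5d, 0x41, 0x3c, 0xcc, 0xde]
t3 = [0xde, 0xcc, 0x3c, 0x41, 0x5d, 0x3c, 0x7c, 0x7c]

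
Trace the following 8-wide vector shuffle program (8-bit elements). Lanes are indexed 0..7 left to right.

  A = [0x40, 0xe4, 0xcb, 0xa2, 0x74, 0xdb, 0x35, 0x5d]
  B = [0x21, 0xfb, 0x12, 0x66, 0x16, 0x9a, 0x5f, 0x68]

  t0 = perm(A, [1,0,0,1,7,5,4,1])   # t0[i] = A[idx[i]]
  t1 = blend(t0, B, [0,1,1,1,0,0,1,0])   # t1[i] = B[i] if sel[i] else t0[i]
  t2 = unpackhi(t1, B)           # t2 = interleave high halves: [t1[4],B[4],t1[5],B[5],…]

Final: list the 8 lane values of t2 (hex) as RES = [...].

RES = [0x5d, 0x16, 0xdb, 0x9a, 0x5f, 0x5f, 0xe4, 0x68]

t0 = [0xe4, 0x40, 0x40, 0xe4, 0x5d, 0xdb, 0x74, 0xe4]
t1 = [0xe4, 0xfb, 0x12, 0x66, 0x5d, 0xdb, 0x5f, 0xe4]
t2 = [0x5d, 0x16, 0xdb, 0x9a, 0x5f, 0x5f, 0xe4, 0x68]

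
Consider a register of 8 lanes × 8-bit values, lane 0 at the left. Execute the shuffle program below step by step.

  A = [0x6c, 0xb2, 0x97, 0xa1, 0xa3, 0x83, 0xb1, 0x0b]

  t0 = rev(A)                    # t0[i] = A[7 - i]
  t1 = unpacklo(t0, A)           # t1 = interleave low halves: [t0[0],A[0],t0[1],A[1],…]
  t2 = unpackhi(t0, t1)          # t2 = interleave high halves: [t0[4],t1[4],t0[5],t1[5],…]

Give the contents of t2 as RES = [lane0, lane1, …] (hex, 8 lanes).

RES = [0xa1, 0x83, 0x97, 0x97, 0xb2, 0xa3, 0x6c, 0xa1]

  t0: 0b b1 83 a3 a1 97 b2 6c
  t1: 0b 6c b1 b2 83 97 a3 a1
  t2: a1 83 97 97 b2 a3 6c a1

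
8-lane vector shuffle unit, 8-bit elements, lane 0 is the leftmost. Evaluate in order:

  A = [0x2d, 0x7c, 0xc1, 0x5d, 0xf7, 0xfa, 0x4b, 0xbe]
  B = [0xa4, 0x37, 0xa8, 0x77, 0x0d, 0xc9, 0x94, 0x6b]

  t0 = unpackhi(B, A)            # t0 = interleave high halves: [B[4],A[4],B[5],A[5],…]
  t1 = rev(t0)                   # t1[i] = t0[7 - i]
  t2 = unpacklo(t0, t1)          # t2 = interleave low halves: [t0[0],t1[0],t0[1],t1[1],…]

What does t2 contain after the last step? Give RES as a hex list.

RES = [0x0d, 0xbe, 0xf7, 0x6b, 0xc9, 0x4b, 0xfa, 0x94]

t0 = [0x0d, 0xf7, 0xc9, 0xfa, 0x94, 0x4b, 0x6b, 0xbe]
t1 = [0xbe, 0x6b, 0x4b, 0x94, 0xfa, 0xc9, 0xf7, 0x0d]
t2 = [0x0d, 0xbe, 0xf7, 0x6b, 0xc9, 0x4b, 0xfa, 0x94]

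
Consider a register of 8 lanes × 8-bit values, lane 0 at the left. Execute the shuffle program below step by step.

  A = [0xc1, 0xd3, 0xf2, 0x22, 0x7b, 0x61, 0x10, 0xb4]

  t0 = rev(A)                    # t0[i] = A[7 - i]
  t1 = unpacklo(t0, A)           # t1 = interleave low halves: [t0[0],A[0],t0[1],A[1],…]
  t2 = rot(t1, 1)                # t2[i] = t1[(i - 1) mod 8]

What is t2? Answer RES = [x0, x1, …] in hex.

RES = [ 0x22  0xb4  0xc1  0x10  0xd3  0x61  0xf2  0x7b ]

→ t0 |b4|10|61|7b|22|f2|d3|c1|
→ t1 |b4|c1|10|d3|61|f2|7b|22|
→ t2 |22|b4|c1|10|d3|61|f2|7b|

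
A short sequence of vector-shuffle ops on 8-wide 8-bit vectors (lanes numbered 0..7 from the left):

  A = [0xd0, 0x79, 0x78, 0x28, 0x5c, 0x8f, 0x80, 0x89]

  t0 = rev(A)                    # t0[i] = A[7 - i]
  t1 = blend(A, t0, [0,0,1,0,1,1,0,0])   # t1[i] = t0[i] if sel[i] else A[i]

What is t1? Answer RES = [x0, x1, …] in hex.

RES = [ 0xd0  0x79  0x8f  0x28  0x28  0x78  0x80  0x89 ]

t0 = [0x89, 0x80, 0x8f, 0x5c, 0x28, 0x78, 0x79, 0xd0]
t1 = [0xd0, 0x79, 0x8f, 0x28, 0x28, 0x78, 0x80, 0x89]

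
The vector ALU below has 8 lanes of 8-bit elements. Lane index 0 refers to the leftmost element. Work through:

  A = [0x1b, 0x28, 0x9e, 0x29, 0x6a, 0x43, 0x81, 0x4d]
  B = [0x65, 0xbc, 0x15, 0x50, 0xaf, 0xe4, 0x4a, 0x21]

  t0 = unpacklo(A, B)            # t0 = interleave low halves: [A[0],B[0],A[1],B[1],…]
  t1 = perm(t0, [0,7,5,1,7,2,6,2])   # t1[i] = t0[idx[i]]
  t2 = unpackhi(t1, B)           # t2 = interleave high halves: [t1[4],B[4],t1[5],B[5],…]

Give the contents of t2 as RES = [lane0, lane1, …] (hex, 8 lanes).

RES = [ 0x50  0xaf  0x28  0xe4  0x29  0x4a  0x28  0x21 ]

t0 = [0x1b, 0x65, 0x28, 0xbc, 0x9e, 0x15, 0x29, 0x50]
t1 = [0x1b, 0x50, 0x15, 0x65, 0x50, 0x28, 0x29, 0x28]
t2 = [0x50, 0xaf, 0x28, 0xe4, 0x29, 0x4a, 0x28, 0x21]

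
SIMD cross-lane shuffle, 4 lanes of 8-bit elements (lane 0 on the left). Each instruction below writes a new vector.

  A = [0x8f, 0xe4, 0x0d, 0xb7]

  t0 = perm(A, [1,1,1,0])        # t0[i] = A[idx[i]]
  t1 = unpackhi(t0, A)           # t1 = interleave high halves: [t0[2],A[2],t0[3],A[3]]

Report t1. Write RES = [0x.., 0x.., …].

  t0: e4 e4 e4 8f
  t1: e4 0d 8f b7

RES = [0xe4, 0x0d, 0x8f, 0xb7]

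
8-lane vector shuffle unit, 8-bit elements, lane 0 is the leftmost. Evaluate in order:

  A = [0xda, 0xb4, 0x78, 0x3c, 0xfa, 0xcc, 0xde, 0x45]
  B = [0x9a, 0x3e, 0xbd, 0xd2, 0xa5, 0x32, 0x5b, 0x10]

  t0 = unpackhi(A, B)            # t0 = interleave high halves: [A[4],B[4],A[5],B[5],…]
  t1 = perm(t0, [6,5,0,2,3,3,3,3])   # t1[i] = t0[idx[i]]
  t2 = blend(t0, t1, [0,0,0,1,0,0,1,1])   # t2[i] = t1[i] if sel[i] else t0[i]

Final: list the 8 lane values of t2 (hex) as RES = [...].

t0 = [0xfa, 0xa5, 0xcc, 0x32, 0xde, 0x5b, 0x45, 0x10]
t1 = [0x45, 0x5b, 0xfa, 0xcc, 0x32, 0x32, 0x32, 0x32]
t2 = [0xfa, 0xa5, 0xcc, 0xcc, 0xde, 0x5b, 0x32, 0x32]

RES = [0xfa, 0xa5, 0xcc, 0xcc, 0xde, 0x5b, 0x32, 0x32]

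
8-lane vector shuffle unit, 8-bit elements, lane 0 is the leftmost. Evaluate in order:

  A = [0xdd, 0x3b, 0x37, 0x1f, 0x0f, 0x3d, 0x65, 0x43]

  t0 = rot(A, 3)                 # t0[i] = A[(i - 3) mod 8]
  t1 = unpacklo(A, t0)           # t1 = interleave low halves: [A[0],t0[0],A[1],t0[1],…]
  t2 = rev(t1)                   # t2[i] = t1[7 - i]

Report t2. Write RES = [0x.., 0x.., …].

RES = [0xdd, 0x1f, 0x43, 0x37, 0x65, 0x3b, 0x3d, 0xdd]

→ t0 |3d|65|43|dd|3b|37|1f|0f|
→ t1 |dd|3d|3b|65|37|43|1f|dd|
→ t2 |dd|1f|43|37|65|3b|3d|dd|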